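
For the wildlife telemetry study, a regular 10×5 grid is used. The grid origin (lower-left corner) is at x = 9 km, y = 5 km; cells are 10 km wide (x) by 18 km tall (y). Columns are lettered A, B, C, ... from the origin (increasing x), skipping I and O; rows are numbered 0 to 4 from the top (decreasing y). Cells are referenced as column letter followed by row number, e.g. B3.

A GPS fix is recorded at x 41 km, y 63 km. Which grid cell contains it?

D1

Column index: ⌊(41 − 9) / 10⌋ = ⌊3.200⌋ = 3 → column D
Row offset from origin: ⌊(63 − 5) / 18⌋ = ⌊3.222⌋ = 3 → row 1 (counted from top)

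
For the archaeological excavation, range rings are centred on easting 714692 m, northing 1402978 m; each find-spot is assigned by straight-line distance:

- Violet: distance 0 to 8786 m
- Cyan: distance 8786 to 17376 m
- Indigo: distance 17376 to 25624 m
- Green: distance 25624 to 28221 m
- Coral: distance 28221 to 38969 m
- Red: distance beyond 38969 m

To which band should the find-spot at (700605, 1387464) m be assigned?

Indigo

Distance = √((700605−714692)² + (1387464−1402978)²) = √(198443569.000 + 240684196.000) = 20955.376 m.
17376 ≤ 20955.376 < 25624 → Indigo.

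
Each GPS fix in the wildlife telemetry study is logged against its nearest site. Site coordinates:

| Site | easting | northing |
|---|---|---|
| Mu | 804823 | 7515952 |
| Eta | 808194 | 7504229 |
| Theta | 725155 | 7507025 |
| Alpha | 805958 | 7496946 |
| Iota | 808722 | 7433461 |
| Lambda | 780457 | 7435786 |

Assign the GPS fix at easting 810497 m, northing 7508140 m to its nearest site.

Eta

Squared distances to each site:
Mu: 93221620.000; Eta: 20599730.000; Theta: 7284500189.000; Alpha: 145908157.000; Iota: 5580103666.000; Lambda: 6137502916.000.
Minimum at Eta.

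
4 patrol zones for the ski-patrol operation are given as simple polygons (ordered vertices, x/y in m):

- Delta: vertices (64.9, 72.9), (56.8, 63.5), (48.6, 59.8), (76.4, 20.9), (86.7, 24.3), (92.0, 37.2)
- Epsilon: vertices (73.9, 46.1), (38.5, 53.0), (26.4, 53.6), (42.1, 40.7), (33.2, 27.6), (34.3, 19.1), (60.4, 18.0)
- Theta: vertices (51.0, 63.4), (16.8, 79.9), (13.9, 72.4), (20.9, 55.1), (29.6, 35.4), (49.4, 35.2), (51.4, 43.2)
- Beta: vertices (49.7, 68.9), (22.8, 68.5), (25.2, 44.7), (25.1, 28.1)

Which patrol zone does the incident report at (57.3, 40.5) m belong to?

Epsilon

Cast a ray rightward from (57.3, 40.5). For each polygon, the edges (by vertex number in listed order) whose endpoints lie on opposite sides of y = 40.5, where each meets that height, and whether that is right or left of the point:
Delta: 3–4 at x≈62.39 (right), 6–1 at x≈89.49 (right) → 2 crossings.
Epsilon: 4–5 at x≈41.96 (left), 7–1 at x≈71.21 (right) → 1 crossing.
Theta: 4–5 at x≈27.35 (left), 6–7 at x≈50.72 (left) → 0 crossings.
Beta: 3–4 at x≈25.17 (left), 4–1 at x≈32.58 (left) → 0 crossings.
Only Epsilon has an odd count, so the point is inside Epsilon.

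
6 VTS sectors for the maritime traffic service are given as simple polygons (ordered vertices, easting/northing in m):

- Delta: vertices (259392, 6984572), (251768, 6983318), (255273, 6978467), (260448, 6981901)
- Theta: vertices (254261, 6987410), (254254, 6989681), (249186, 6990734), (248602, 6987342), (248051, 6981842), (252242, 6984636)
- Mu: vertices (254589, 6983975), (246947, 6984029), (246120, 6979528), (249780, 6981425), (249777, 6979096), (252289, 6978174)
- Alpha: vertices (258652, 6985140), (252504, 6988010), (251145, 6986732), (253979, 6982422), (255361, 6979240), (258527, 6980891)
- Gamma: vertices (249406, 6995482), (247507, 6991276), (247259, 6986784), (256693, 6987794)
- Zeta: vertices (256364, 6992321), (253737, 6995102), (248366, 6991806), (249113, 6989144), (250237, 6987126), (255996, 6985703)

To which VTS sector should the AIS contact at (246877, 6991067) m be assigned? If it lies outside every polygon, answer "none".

none

Cast a ray rightward from (246877, 6991067). For each polygon, the edges (by vertex number in listed order) whose endpoints lie on opposite sides of northing = 6991067, where each meets that height, and whether that is right or left of the point:
Delta: no edge straddles that height → 0 crossings.
Theta: no edge straddles that height → 0 crossings.
Mu: no edge straddles that height → 0 crossings.
Alpha: no edge straddles that height → 0 crossings.
Gamma: 2–3 at easting≈247495.5 (right), 4–1 at easting≈253590.7 (right) → 2 crossings.
Zeta: 3–4 at easting≈248573.4 (right), 6–1 at easting≈256294.3 (right) → 2 crossings.
All counts are even, so the point lies outside every listed polygon.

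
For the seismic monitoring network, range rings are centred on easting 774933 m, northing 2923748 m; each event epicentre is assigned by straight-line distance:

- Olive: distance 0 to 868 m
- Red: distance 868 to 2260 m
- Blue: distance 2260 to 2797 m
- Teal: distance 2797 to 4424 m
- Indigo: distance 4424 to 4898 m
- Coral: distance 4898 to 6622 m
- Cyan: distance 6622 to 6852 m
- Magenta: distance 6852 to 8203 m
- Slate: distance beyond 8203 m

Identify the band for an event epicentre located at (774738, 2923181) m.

Olive

Distance = √((774738−774933)² + (2923181−2923748)²) = √(38025.000 + 321489.000) = 599.595 m.
0 ≤ 599.595 < 868 → Olive.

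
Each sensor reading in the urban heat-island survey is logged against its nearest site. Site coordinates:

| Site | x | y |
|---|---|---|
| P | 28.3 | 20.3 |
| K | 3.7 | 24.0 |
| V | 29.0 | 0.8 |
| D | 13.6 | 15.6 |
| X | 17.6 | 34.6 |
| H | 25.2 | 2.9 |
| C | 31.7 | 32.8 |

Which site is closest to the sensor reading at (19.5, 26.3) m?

Squared distances to each site:
P: 113.440; K: 254.930; V: 740.500; D: 149.300; X: 72.500; H: 580.050; C: 191.090.
Minimum at X.

X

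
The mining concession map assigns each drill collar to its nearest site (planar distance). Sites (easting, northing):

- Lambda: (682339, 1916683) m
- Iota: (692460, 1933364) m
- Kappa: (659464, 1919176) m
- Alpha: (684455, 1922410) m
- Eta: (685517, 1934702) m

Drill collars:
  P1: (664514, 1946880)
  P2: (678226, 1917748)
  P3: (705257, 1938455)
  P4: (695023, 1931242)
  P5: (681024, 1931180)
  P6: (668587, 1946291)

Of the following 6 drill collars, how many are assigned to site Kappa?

P1 → Eta
P2 → Lambda
P3 → Iota
P4 → Iota
P5 → Eta
P6 → Eta
0 of the 6 go to Kappa.

0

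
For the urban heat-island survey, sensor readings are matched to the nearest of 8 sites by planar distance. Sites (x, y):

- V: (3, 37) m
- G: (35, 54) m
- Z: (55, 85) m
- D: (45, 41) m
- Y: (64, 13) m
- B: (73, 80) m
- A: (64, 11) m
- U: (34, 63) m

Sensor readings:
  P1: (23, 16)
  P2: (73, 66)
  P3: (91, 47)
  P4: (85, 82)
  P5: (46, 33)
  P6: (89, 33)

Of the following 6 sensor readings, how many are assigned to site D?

P1 → V
P2 → B
P3 → B
P4 → B
P5 → D
P6 → Y
1 of the 6 goes to D.

1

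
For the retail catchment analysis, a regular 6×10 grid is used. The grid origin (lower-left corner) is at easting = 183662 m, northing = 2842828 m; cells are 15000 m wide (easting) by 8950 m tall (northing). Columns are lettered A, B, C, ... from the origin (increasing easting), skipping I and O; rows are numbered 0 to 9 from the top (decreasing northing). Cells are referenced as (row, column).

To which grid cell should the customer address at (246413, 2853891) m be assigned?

Column index: ⌊(246413 − 183662) / 15000⌋ = ⌊4.183⌋ = 4 → column E
Row offset from origin: ⌊(2853891 − 2842828) / 8950⌋ = ⌊1.236⌋ = 1 → row 8 (counted from top)

(8, E)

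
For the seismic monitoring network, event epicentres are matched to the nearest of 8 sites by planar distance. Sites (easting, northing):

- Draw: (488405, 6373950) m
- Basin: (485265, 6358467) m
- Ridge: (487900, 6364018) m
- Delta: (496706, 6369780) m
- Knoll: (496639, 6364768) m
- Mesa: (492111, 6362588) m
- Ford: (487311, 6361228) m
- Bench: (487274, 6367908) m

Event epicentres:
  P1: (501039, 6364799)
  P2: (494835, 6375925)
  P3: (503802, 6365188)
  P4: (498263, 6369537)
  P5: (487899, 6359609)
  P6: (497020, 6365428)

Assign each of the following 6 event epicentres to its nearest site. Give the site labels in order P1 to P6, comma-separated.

Knoll, Delta, Knoll, Delta, Ford, Knoll

P1 → Knoll (d²=19360961.00)
P2 → Delta (d²=41261666.00)
P3 → Knoll (d²=51484969.00)
P4 → Delta (d²=2483298.00)
P5 → Ford (d²=2966905.00)
P6 → Knoll (d²=580761.00)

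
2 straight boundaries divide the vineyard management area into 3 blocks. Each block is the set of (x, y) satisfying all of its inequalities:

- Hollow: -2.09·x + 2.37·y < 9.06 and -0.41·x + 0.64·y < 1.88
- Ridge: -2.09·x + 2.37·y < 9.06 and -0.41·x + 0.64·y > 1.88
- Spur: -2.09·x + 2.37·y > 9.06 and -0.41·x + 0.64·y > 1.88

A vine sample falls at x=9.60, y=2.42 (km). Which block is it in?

-2.09·9.60 + 2.37·2.42 = -14.329, which is < 9.06
-0.41·9.60 + 0.64·2.42 = -2.387, which is < 1.88
This sign pattern matches Hollow.

Hollow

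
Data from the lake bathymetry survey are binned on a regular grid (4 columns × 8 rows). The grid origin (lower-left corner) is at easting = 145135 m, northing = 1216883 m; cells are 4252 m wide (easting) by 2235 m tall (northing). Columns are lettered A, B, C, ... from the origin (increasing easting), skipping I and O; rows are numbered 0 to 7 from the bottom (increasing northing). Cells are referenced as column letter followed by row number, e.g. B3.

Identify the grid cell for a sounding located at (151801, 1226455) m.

B4

Column index: ⌊(151801 − 145135) / 4252⌋ = ⌊1.568⌋ = 1 → column B
Row offset from origin: ⌊(1226455 − 1216883) / 2235⌋ = ⌊4.283⌋ = 4 → row 4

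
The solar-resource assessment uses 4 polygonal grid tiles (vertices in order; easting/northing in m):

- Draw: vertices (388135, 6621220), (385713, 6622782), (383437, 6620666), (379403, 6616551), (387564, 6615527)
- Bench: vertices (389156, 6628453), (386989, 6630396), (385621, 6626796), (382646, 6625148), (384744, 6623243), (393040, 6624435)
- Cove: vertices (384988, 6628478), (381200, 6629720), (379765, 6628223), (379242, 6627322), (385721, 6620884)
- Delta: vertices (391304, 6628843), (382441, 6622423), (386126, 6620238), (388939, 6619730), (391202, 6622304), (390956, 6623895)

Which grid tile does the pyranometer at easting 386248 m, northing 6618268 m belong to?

Draw

Cast a ray rightward from (386248, 6618268). For each polygon, the edges (by vertex number in listed order) whose endpoints lie on opposite sides of northing = 6618268, where each meets that height, and whether that is right or left of the point:
Draw: 3–4 at easting≈381086.2 (left), 5–1 at easting≈387838.9 (right) → 1 crossing.
Bench: no edge straddles that height → 0 crossings.
Cove: no edge straddles that height → 0 crossings.
Delta: no edge straddles that height → 0 crossings.
Only Draw has an odd count, so the point is inside Draw.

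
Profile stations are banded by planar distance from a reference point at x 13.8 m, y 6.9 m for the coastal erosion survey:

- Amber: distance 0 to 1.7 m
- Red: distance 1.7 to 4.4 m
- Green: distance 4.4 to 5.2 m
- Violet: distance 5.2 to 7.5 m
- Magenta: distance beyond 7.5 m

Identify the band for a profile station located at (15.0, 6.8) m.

Amber

Distance = √((15.0−13.8)² + (6.8−6.9)²) = √(1.440 + 0.010) = 1.204 m.
0 ≤ 1.204 < 1.7 → Amber.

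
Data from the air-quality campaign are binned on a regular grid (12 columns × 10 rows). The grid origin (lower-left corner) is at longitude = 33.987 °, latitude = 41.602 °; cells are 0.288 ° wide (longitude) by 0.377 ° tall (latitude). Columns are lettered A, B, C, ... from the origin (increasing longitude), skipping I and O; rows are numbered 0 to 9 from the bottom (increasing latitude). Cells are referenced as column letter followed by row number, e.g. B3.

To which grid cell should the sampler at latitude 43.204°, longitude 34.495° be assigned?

Column index: ⌊(34.495 − 33.987) / 0.288⌋ = ⌊1.764⌋ = 1 → column B
Row offset from origin: ⌊(43.204 − 41.602) / 0.377⌋ = ⌊4.249⌋ = 4 → row 4

B4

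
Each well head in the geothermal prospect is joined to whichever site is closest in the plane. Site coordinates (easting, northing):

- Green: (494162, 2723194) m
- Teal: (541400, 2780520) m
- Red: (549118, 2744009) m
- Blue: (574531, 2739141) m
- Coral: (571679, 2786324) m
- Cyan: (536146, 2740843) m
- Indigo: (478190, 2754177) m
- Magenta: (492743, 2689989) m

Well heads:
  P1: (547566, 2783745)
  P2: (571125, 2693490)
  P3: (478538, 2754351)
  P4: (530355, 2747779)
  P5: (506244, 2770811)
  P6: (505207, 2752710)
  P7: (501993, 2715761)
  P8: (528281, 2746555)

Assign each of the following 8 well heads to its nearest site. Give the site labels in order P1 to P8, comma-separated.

P1 → Teal (d²=48420181.00)
P2 → Blue (d²=2095614637.00)
P3 → Indigo (d²=151380.00)
P4 → Cyan (d²=81643777.00)
P5 → Indigo (d²=1063716872.00)
P6 → Indigo (d²=732070378.00)
P7 → Green (d²=116574050.00)
P8 → Cyan (d²=94485169.00)

Teal, Blue, Indigo, Cyan, Indigo, Indigo, Green, Cyan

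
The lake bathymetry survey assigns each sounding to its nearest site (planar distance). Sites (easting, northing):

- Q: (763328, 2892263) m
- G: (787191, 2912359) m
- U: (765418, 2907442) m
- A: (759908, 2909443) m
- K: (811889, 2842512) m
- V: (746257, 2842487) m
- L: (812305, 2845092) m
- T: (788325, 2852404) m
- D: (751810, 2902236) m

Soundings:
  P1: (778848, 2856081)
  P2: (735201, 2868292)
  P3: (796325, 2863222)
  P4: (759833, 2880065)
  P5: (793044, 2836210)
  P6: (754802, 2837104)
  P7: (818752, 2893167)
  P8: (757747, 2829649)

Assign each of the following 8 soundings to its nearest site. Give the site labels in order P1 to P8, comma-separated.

P1 → T (d²=103333858.00)
P2 → V (d²=788133161.00)
P3 → T (d²=181029124.00)
P4 → Q (d²=161006229.00)
P5 → T (d²=284514597.00)
P6 → V (d²=101993714.00)
P7 → G (d²=1364429585.00)
P8 → V (d²=296834344.00)

T, V, T, Q, T, V, G, V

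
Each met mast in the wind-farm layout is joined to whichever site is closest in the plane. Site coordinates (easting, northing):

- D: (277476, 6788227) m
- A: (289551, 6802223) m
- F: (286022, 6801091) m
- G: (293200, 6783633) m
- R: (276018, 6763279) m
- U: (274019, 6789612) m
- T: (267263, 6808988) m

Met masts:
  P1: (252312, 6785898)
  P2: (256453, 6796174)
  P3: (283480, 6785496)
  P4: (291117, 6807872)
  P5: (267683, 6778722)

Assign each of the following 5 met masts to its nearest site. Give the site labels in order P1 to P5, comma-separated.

P1 → U (d²=484987645.00)
P2 → T (d²=281054696.00)
P3 → D (d²=43506377.00)
P4 → A (d²=34363557.00)
P5 → U (d²=158736996.00)

U, T, D, A, U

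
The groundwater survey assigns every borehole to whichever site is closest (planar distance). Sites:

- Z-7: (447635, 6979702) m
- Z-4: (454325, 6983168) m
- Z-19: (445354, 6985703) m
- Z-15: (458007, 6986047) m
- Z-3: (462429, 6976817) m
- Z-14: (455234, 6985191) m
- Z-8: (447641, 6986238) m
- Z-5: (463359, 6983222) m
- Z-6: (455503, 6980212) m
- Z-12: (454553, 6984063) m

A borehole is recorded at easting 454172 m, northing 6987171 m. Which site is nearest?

Squared distances to each site:
Z-7: 98518330.000; Z-4: 16047418.000; Z-19: 79912148.000; Z-15: 15970601.000; Z-3: 175383365.000; Z-14: 5048244.000; Z-8: 43524450.000; Z-5: 99995570.000; Z-6: 50199242.000; Z-12: 9804825.000.
Minimum at Z-14.

Z-14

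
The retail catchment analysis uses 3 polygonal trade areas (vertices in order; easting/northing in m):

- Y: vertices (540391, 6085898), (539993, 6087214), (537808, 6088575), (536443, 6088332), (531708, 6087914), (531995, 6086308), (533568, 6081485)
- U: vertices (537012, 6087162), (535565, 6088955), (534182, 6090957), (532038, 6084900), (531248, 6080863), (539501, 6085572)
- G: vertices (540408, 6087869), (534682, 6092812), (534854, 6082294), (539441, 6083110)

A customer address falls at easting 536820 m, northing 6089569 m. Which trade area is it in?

G

Cast a ray rightward from (536820, 6089569). For each polygon, the edges (by vertex number in listed order) whose endpoints lie on opposite sides of northing = 6089569, where each meets that height, and whether that is right or left of the point:
Y: no edge straddles that height → 0 crossings.
U: 2–3 at easting≈535140.8 (left), 3–4 at easting≈533690.7 (left) → 0 crossings.
G: 1–2 at easting≈538438.7 (right), 2–3 at easting≈534735.0 (left) → 1 crossing.
Only G has an odd count, so the point is inside G.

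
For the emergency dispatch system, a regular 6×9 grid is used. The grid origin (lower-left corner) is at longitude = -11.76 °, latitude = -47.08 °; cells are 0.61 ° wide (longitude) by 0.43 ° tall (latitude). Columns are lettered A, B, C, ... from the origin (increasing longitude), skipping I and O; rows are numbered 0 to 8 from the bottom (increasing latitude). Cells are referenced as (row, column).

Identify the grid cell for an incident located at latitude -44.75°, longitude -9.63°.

Column index: ⌊(-9.63 − -11.76) / 0.61⌋ = ⌊3.492⌋ = 3 → column D
Row offset from origin: ⌊(-44.75 − -47.08) / 0.43⌋ = ⌊5.419⌋ = 5 → row 5

(5, D)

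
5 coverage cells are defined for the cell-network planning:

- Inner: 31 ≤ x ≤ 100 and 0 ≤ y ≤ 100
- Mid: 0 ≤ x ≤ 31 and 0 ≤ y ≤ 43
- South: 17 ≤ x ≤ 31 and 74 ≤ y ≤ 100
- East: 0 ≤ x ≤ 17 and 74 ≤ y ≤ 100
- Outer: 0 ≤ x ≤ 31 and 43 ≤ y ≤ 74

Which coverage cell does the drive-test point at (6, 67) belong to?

Outer

The point has x = 6 and y = 67.
Only Outer satisfies 0 ≤ x ≤ 31 and 43 ≤ y ≤ 74.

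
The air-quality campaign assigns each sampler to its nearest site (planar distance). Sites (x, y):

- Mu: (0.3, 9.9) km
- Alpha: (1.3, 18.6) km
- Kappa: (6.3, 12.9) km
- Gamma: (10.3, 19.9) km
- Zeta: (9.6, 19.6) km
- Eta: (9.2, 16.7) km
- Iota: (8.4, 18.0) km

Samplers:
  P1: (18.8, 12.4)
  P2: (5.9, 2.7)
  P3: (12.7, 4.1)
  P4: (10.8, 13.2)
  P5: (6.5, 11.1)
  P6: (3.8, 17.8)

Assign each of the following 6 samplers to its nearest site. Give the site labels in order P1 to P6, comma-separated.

P1 → Eta (d²=110.65)
P2 → Mu (d²=83.20)
P3 → Kappa (d²=118.40)
P4 → Eta (d²=14.81)
P5 → Kappa (d²=3.28)
P6 → Alpha (d²=6.89)

Eta, Mu, Kappa, Eta, Kappa, Alpha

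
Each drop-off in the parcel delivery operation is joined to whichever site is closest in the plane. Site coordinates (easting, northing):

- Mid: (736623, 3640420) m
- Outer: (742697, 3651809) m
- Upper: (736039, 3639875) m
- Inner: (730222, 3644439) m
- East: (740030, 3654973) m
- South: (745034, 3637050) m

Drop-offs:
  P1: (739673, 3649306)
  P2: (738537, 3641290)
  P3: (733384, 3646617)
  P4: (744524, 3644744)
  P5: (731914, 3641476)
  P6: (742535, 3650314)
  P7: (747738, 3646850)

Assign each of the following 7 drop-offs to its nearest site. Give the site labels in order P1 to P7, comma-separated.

Outer, Mid, Inner, Outer, Inner, Outer, Outer

P1 → Outer (d²=15409585.00)
P2 → Mid (d²=4420296.00)
P3 → Inner (d²=14741928.00)
P4 → Outer (d²=53252154.00)
P5 → Inner (d²=11642233.00)
P6 → Outer (d²=2261269.00)
P7 → Outer (d²=50003362.00)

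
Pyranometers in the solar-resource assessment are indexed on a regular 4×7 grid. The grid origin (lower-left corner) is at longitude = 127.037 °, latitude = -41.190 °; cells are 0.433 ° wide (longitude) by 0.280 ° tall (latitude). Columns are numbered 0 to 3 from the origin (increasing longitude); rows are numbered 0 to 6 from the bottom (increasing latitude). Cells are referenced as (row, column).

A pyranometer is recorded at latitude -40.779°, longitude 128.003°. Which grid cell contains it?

Column index: ⌊(128.003 − 127.037) / 0.433⌋ = ⌊2.231⌋ = 2
Row offset from origin: ⌊(-40.779 − -41.190) / 0.280⌋ = ⌊1.468⌋ = 1 → row 1

(1, 2)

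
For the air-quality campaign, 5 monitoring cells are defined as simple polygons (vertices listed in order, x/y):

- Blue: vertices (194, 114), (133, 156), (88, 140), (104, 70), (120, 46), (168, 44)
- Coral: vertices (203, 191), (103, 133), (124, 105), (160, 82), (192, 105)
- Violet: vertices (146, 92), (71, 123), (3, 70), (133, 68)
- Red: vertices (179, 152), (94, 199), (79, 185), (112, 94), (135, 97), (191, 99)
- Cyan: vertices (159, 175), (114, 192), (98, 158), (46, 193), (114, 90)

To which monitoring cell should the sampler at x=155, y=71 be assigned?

Cast a ray rightward from (155, 71). For each polygon, the edges (by vertex number in listed order) whose endpoints lie on opposite sides of y = 71, where each meets that height, and whether that is right or left of the point:
Blue: 3–4 at x≈103.8 (left), 6–1 at x≈178.0 (right) → 1 crossing.
Coral: no edge straddles that height → 0 crossings.
Violet: 2–3 at x≈4.3 (left), 4–1 at x≈134.6 (left) → 0 crossings.
Red: no edge straddles that height → 0 crossings.
Cyan: no edge straddles that height → 0 crossings.
Only Blue has an odd count, so the point is inside Blue.

Blue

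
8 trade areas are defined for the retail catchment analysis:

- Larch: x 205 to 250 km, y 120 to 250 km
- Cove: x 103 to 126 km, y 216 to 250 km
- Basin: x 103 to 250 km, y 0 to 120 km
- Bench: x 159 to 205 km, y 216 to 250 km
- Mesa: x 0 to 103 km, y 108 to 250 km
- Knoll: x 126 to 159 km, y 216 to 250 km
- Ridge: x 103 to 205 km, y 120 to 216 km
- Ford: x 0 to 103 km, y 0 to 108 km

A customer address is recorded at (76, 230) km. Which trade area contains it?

The point has x = 76 and y = 230.
Only Mesa satisfies 0 ≤ x ≤ 103 and 108 ≤ y ≤ 250.

Mesa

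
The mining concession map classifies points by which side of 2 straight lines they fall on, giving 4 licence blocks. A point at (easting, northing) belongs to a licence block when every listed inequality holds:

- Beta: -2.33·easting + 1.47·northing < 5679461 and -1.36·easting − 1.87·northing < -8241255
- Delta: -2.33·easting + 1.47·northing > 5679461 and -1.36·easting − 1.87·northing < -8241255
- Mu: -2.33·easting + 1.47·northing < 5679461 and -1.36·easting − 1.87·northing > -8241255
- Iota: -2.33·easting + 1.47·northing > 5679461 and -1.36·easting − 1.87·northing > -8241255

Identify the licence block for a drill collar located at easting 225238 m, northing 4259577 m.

Delta

-2.33·225238 + 1.47·4259577 = 5736773.650, which is > 5679461
-1.36·225238 − 1.87·4259577 = -8271732.670, which is < -8241255
This sign pattern matches Delta.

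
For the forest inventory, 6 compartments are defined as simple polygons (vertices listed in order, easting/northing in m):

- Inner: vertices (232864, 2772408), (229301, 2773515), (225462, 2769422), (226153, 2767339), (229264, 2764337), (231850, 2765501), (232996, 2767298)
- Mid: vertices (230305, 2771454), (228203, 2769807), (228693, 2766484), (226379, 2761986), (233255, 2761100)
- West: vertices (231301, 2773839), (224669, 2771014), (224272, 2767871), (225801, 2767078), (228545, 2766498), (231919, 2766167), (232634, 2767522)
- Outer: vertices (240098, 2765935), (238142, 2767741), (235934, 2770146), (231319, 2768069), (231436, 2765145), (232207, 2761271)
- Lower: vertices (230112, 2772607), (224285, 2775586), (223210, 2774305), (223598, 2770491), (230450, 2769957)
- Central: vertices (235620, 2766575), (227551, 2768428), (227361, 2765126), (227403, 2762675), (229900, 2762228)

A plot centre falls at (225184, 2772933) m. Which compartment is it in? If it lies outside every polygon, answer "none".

Cast a ray rightward from (225184, 2772933). For each polygon, the edges (by vertex number in listed order) whose endpoints lie on opposite sides of northing = 2772933, where each meets that height, and whether that is right or left of the point:
Inner: 1–2 at easting≈231174.2 (right), 2–3 at easting≈228755.1 (right) → 2 crossings.
Mid: no edge straddles that height → 0 crossings.
West: 1–2 at easting≈229174.1 (right), 7–1 at easting≈231492.2 (right) → 2 crossings.
Outer: no edge straddles that height → 0 crossings.
Lower: 1–2 at easting≈229474.3 (right), 3–4 at easting≈223349.6 (left) → 1 crossing.
Central: no edge straddles that height → 0 crossings.
Only Lower has an odd count, so the point is inside Lower.

Lower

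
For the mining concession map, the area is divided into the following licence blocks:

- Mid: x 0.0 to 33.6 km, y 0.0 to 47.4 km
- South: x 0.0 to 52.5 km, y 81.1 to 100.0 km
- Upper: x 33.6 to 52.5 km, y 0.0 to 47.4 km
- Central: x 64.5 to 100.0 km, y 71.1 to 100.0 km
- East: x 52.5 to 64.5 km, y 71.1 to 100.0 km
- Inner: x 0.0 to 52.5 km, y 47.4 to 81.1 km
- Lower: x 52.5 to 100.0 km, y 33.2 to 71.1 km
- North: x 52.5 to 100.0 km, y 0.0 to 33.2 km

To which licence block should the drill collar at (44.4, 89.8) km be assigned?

The point has x = 44.4 and y = 89.8.
Only South satisfies 0.0 ≤ x ≤ 52.5 and 81.1 ≤ y ≤ 100.0.

South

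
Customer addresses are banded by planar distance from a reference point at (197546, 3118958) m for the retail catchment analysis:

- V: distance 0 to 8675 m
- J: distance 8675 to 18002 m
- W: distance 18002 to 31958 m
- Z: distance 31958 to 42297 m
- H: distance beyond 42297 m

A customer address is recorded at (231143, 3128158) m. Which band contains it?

Z

Distance = √((231143−197546)² + (3128158−3118958)²) = √(1128758409.000 + 84640000.000) = 34833.869 m.
31958 ≤ 34833.869 < 42297 → Z.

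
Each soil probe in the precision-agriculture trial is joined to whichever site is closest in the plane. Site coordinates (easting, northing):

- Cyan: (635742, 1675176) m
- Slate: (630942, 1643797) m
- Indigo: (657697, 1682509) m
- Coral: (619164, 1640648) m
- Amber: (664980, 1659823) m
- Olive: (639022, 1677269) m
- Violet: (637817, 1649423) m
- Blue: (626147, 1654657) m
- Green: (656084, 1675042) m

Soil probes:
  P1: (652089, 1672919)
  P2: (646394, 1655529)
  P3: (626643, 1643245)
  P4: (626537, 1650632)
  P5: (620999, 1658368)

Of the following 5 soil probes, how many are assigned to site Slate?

1

P1 → Green
P2 → Violet
P3 → Slate
P4 → Blue
P5 → Blue
1 of the 5 goes to Slate.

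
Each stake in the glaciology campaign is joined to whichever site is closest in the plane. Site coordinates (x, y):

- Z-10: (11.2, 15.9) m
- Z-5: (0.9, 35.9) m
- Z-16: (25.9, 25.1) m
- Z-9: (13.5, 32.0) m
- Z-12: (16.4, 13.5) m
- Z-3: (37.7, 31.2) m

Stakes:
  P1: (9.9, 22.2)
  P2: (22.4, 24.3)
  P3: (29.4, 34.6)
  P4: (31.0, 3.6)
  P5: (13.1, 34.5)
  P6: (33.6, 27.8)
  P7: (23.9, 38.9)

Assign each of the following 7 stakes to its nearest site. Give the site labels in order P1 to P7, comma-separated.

Z-10, Z-16, Z-3, Z-12, Z-9, Z-3, Z-9

P1 → Z-10 (d²=41.38)
P2 → Z-16 (d²=12.89)
P3 → Z-3 (d²=80.45)
P4 → Z-12 (d²=311.17)
P5 → Z-9 (d²=6.41)
P6 → Z-3 (d²=28.37)
P7 → Z-9 (d²=155.77)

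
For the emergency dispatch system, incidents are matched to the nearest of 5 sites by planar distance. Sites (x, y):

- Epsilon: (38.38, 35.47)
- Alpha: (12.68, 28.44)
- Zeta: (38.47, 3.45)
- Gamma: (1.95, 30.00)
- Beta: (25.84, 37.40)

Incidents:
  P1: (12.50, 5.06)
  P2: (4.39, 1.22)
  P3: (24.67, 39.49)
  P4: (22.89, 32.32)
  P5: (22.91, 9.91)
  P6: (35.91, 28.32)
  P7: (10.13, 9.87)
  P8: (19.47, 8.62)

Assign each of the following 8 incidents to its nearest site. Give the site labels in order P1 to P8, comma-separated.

P1 → Alpha (d²=546.66)
P2 → Alpha (d²=809.65)
P3 → Beta (d²=5.74)
P4 → Beta (d²=34.51)
P5 → Zeta (d²=283.85)
P6 → Epsilon (d²=57.22)
P7 → Alpha (d²=351.35)
P8 → Zeta (d²=387.73)

Alpha, Alpha, Beta, Beta, Zeta, Epsilon, Alpha, Zeta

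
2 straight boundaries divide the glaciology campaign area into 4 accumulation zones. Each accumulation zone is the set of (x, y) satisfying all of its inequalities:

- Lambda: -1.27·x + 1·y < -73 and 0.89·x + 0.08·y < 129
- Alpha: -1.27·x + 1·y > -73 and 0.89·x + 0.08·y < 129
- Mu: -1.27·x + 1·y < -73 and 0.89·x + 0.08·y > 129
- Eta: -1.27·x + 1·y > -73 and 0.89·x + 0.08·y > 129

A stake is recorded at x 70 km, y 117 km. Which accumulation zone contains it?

-1.27·70 + 1·117 = 28.100, which is > -73
0.89·70 + 0.08·117 = 71.660, which is < 129
This sign pattern matches Alpha.

Alpha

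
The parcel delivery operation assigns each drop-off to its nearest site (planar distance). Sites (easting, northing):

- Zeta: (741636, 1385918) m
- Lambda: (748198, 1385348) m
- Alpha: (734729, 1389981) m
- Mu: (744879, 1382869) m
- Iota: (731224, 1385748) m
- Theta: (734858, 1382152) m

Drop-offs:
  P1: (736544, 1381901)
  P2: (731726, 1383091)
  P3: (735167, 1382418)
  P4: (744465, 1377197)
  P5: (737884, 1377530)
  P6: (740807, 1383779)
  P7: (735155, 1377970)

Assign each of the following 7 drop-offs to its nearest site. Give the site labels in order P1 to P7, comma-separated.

P1 → Theta (d²=2905597.00)
P2 → Iota (d²=7311653.00)
P3 → Theta (d²=166237.00)
P4 → Mu (d²=32342980.00)
P5 → Theta (d²=30519560.00)
P6 → Zeta (d²=5262562.00)
P7 → Theta (d²=17577333.00)

Theta, Iota, Theta, Mu, Theta, Zeta, Theta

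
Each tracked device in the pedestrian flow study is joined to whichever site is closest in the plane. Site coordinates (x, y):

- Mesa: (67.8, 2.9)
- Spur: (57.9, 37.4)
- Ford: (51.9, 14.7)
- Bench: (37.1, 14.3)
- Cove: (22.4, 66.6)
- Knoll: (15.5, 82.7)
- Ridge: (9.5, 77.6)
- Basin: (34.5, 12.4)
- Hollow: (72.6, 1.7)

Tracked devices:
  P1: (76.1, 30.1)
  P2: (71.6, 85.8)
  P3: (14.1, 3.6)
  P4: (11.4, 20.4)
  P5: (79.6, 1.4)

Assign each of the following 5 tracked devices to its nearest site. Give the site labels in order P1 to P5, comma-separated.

P1 → Spur (d²=384.53)
P2 → Spur (d²=2530.25)
P3 → Basin (d²=493.60)
P4 → Basin (d²=597.61)
P5 → Hollow (d²=49.09)

Spur, Spur, Basin, Basin, Hollow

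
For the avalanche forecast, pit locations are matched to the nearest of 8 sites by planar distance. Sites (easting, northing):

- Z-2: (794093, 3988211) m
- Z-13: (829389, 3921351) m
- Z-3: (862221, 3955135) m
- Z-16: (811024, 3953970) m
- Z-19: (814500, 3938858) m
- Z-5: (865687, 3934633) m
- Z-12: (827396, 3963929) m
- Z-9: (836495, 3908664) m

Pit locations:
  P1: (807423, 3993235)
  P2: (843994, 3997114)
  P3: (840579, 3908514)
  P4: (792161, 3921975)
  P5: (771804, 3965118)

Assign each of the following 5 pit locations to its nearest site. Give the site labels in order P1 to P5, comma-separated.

P1 → Z-2 (d²=202929476.00)
P2 → Z-12 (d²=1376737829.00)
P3 → Z-9 (d²=16701556.00)
P4 → Z-19 (d²=784066610.00)
P5 → Z-2 (d²=1030086170.00)

Z-2, Z-12, Z-9, Z-19, Z-2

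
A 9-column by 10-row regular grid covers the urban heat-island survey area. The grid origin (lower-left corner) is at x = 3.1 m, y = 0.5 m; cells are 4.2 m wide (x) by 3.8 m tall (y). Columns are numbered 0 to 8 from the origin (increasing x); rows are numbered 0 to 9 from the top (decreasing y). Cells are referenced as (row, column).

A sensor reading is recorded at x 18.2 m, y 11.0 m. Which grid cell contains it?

(7, 3)

Column index: ⌊(18.2 − 3.1) / 4.2⌋ = ⌊3.595⌋ = 3
Row offset from origin: ⌊(11.0 − 0.5) / 3.8⌋ = ⌊2.763⌋ = 2 → row 7 (counted from top)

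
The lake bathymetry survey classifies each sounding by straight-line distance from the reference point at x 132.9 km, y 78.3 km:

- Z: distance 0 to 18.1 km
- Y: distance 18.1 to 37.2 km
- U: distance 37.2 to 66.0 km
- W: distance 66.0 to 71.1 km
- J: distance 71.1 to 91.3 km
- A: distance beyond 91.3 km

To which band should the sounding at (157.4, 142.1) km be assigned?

W

Distance = √((157.4−132.9)² + (142.1−78.3)²) = √(600.250 + 4070.440) = 68.342 km.
66.0 ≤ 68.342 < 71.1 → W.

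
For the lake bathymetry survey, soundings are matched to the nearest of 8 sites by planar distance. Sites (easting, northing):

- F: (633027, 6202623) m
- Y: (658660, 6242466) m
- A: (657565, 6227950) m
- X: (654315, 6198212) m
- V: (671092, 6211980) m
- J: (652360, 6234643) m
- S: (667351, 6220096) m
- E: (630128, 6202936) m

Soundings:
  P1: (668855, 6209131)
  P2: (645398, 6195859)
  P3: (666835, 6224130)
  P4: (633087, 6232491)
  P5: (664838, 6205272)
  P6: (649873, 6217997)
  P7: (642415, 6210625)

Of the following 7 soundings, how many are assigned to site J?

P1 → V
P2 → X
P3 → S
P4 → J
P5 → V
P6 → A
P7 → F
1 of the 7 goes to J.

1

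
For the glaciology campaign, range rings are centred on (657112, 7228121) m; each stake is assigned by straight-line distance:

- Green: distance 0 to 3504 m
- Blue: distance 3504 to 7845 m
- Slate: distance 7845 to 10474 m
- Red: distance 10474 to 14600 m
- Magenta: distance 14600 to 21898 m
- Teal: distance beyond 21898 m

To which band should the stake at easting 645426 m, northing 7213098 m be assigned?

Distance = √((645426−657112)² + (7213098−7228121)²) = √(136562596.000 + 225690529.000) = 19032.948 m.
14600 ≤ 19032.948 < 21898 → Magenta.

Magenta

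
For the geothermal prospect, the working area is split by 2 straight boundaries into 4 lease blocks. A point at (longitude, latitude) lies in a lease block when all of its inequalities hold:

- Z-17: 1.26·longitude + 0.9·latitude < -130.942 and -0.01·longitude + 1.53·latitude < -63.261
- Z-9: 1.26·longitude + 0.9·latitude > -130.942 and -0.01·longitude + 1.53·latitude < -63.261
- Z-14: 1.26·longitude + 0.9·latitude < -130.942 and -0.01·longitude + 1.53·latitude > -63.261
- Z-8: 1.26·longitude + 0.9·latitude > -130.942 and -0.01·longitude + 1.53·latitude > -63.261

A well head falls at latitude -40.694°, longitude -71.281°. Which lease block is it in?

1.26·-71.281 + 0.9·-40.694 = -126.439, which is > -130.942
-0.01·-71.281 + 1.53·-40.694 = -61.549, which is > -63.261
This sign pattern matches Z-8.

Z-8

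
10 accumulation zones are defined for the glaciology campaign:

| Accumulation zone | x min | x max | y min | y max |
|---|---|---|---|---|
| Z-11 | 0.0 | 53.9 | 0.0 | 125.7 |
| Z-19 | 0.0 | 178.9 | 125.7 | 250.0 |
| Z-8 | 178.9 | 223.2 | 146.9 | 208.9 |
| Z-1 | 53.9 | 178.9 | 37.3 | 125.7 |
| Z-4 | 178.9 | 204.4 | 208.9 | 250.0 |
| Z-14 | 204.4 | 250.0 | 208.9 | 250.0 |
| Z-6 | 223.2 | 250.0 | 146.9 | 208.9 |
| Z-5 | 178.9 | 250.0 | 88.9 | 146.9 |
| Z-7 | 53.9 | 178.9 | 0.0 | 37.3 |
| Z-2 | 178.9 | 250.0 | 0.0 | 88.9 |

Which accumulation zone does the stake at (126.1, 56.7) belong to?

The point has x = 126.1 and y = 56.7.
Only Z-1 satisfies 53.9 ≤ x ≤ 178.9 and 37.3 ≤ y ≤ 125.7.

Z-1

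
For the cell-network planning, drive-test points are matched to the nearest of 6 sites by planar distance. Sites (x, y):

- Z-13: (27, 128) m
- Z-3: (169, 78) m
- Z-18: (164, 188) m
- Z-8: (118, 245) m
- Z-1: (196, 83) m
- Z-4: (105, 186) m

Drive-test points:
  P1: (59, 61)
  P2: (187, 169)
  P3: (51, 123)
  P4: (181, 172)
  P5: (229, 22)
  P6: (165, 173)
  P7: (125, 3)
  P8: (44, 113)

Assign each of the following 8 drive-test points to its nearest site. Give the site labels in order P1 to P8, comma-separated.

Z-13, Z-18, Z-13, Z-18, Z-1, Z-18, Z-3, Z-13

P1 → Z-13 (d²=5513.00)
P2 → Z-18 (d²=890.00)
P3 → Z-13 (d²=601.00)
P4 → Z-18 (d²=545.00)
P5 → Z-1 (d²=4810.00)
P6 → Z-18 (d²=226.00)
P7 → Z-3 (d²=7561.00)
P8 → Z-13 (d²=514.00)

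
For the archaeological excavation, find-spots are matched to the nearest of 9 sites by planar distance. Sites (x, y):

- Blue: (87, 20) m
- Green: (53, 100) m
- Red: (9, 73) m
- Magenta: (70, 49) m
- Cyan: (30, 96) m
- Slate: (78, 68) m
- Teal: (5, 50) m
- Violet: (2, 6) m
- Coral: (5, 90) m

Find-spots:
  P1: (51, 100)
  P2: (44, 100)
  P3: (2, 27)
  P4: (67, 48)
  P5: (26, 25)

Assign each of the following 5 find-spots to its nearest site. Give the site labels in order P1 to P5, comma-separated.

Green, Green, Violet, Magenta, Violet

P1 → Green (d²=4.00)
P2 → Green (d²=81.00)
P3 → Violet (d²=441.00)
P4 → Magenta (d²=10.00)
P5 → Violet (d²=937.00)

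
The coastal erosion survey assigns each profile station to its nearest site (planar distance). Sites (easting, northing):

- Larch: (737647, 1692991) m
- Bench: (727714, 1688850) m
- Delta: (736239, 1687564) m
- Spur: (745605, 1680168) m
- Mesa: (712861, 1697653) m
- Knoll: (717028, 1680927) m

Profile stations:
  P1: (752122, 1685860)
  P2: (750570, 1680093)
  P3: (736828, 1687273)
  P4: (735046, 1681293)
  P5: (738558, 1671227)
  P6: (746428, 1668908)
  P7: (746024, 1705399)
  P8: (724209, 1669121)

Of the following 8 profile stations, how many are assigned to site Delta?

2

P1 → Spur
P2 → Spur
P3 → Delta
P4 → Delta
P5 → Spur
P6 → Spur
P7 → Larch
P8 → Knoll
2 of the 8 go to Delta.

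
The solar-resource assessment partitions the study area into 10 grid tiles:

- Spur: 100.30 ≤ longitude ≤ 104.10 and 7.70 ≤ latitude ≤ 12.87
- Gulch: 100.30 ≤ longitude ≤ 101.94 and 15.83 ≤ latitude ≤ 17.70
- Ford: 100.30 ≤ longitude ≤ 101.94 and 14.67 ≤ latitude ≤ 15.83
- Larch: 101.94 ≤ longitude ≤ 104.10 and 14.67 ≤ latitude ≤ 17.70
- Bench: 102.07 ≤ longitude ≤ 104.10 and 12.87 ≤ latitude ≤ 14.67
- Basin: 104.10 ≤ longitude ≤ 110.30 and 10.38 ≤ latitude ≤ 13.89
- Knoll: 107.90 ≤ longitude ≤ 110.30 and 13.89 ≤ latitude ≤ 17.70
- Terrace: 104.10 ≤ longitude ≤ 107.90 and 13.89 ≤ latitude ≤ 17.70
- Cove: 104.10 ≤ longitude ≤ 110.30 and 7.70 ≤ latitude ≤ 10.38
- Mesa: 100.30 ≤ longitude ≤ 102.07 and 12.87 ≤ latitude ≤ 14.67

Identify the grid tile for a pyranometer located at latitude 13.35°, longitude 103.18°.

The point has longitude = 103.18 and latitude = 13.35.
Only Bench satisfies 102.07 ≤ longitude ≤ 104.10 and 12.87 ≤ latitude ≤ 14.67.

Bench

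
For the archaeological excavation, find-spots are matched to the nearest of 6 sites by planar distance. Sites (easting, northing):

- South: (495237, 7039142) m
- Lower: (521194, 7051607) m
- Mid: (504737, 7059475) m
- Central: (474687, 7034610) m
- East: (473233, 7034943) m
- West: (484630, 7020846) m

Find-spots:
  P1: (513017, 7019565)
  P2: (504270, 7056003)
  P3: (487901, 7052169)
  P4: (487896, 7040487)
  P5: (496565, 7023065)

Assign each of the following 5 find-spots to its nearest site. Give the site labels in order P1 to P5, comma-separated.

P1 → South (d²=699387329.00)
P2 → Mid (d²=12272873.00)
P3 → South (d²=223519625.00)
P4 → South (d²=55699306.00)
P5 → West (d²=147368186.00)

South, Mid, South, South, West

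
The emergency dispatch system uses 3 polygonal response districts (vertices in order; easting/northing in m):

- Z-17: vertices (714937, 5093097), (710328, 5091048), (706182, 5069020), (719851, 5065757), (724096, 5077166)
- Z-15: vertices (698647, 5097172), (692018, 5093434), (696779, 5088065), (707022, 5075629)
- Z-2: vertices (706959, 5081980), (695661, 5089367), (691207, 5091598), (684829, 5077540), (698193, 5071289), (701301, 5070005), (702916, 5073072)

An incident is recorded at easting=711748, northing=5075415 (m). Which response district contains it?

Cast a ray rightward from (711748, 5075415). For each polygon, the edges (by vertex number in listed order) whose endpoints lie on opposite sides of northing = 5075415, where each meets that height, and whether that is right or left of the point:
Z-17: 2–3 at easting≈707385.6 (left), 4–5 at easting≈723444.5 (right) → 1 crossing.
Z-15: no edge straddles that height → 0 crossings.
Z-2: 4–5 at easting≈689372.0 (left), 7–1 at easting≈703979.4 (left) → 0 crossings.
Only Z-17 has an odd count, so the point is inside Z-17.

Z-17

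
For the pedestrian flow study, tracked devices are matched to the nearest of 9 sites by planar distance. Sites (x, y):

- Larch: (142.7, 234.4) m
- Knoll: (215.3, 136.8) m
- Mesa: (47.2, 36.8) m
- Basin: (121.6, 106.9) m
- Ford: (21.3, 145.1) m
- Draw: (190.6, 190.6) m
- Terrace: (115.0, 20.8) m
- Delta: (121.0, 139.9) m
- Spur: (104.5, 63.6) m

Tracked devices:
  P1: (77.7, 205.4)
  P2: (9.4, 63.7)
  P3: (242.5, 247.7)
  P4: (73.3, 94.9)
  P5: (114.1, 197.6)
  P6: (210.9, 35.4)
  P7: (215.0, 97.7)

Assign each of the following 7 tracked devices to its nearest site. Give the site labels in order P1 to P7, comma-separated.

P1 → Larch (d²=5066.00)
P2 → Mesa (d²=2152.45)
P3 → Draw (d²=5954.02)
P4 → Spur (d²=1953.13)
P5 → Larch (d²=2172.20)
P6 → Terrace (d²=9409.97)
P7 → Knoll (d²=1528.90)

Larch, Mesa, Draw, Spur, Larch, Terrace, Knoll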